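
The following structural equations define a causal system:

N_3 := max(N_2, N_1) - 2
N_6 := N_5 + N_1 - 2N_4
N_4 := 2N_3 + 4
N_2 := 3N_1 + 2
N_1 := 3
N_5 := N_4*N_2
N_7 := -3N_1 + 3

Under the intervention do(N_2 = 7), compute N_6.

73

Under do(N_2=7), the mechanism N_2 := 3N_1 + 2 is discarded; N_2 is fixed at 7.
N_3 = max(N_2, N_1) - 2  [with N_2=7, N_1=3]  = 5
N_4 = 2N_3 + 4  [with N_3=5]  = 14
N_5 = N_4*N_2  [with N_4=14, N_2=7]  = 98
N_6 = N_5 + N_1 - 2N_4  [with N_5=98, N_1=3, N_4=14]  = 73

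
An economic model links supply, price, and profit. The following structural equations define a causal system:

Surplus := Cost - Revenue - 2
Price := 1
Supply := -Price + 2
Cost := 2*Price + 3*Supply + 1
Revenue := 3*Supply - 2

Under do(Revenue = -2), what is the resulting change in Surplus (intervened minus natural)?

Intervening sets Revenue = -2 and removes its equation (Revenue := 3*Supply - 2).
Supply = -Price + 2  [with Price=1]  = 1
Cost = 2*Price + 3*Supply + 1  [with Price=1, Supply=1]  = 6
Surplus = Cost - Revenue - 2  [with Cost=6, Revenue=-2]  = 6
Without intervention: Supply = -Price + 2  [with Price=1]  = 1; Cost = 2*Price + 3*Supply + 1  [with Price=1, Supply=1]  = 6; Revenue = 3*Supply - 2  [with Supply=1]  = 1; Surplus = Cost - Revenue - 2  [with Cost=6, Revenue=1]  = 3.
Change = 6 − 3 = 3.

3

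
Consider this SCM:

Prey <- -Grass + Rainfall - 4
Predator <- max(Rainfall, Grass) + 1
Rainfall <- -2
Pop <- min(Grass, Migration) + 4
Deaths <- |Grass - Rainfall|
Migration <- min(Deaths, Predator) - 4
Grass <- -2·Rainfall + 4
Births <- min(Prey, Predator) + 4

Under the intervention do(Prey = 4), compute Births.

8

do(Prey=4) replaces the equation Prey <- -Grass + Rainfall - 4 with the constant Prey = 4.
Grass = -2·Rainfall + 4  [with Rainfall=-2]  = 8
Predator = max(Rainfall, Grass) + 1  [with Rainfall=-2, Grass=8]  = 9
Births = min(Prey, Predator) + 4  [with Prey=4, Predator=9]  = 8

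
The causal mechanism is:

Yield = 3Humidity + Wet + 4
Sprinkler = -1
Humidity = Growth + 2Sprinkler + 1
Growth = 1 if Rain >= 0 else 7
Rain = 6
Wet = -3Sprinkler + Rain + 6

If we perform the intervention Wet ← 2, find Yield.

The intervention breaks the incoming arrows to Wet: Wet = -3Sprinkler + Rain + 6 no longer applies, and Wet = 2.
Growth = 1 if Rain >= 0 else 7  [with Rain=6]  = 1
Humidity = Growth + 2Sprinkler + 1  [with Growth=1, Sprinkler=-1]  = 0
Yield = 3Humidity + Wet + 4  [with Humidity=0, Wet=2]  = 6

6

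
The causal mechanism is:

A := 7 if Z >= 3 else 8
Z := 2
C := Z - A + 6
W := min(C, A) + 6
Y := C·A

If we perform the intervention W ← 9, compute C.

do(W=9) replaces the equation W := min(C, A) + 6 with the constant W = 9.
C is not downstream of the intervention, so its value is determined by the original equations.
A = 7 if Z >= 3 else 8  [with Z=2]  = 8
C = Z - A + 6  [with Z=2, A=8]  = 0

0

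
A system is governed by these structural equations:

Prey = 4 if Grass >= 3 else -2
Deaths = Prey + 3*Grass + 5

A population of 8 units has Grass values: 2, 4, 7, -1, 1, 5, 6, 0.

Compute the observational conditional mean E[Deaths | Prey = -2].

Observing Prey=-2 restricts to units where Prey's equation naturally yields -2: Grass ∈ {2, -1, 1, 0}. In that subpopulation Deaths = 9, 0, 6, 3, mean 4.5.

4.5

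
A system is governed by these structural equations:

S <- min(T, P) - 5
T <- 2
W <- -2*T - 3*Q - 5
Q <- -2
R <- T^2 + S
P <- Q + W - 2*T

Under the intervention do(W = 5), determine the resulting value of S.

-6

do(W=5) replaces the equation W <- -2*T - 3*Q - 5 with the constant W = 5.
P = Q + W - 2*T  [with Q=-2, W=5, T=2]  = -1
S = min(T, P) - 5  [with T=2, P=-1]  = -6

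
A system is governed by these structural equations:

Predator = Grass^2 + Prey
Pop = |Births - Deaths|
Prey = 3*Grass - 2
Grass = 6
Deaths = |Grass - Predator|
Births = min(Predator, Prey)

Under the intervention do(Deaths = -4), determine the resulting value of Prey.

Under do(Deaths=-4), the mechanism Deaths = |Grass - Predator| is discarded; Deaths is fixed at -4.
No directed path runs from Deaths to Prey, so Prey keeps its natural value.
Prey = 3*Grass - 2  [with Grass=6]  = 16

16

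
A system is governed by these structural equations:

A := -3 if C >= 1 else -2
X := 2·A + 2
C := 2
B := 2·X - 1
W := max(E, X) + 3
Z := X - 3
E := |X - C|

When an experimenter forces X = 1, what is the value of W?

4

The intervention breaks the incoming arrows to X: X := 2·A + 2 no longer applies, and X = 1.
E = |X - C|  [with X=1, C=2]  = 1
W = max(E, X) + 3  [with E=1, X=1]  = 4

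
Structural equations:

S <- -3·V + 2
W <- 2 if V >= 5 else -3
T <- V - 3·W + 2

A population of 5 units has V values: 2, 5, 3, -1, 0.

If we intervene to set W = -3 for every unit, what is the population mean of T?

12.8

Under do(W=-3), W's equation is replaced by W=-3 for every unit. Per-unit T: 13, 16, 14, 10, 11. Mean = 12.8.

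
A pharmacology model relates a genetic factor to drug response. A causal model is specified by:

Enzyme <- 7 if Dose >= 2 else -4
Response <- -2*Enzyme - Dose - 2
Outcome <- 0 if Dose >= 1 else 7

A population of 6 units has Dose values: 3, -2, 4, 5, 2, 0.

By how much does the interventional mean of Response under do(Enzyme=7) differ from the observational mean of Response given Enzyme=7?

1.5

The intervention sets Enzyme=7 in all 6 units regardless of Dose. Recomputing Response per unit gives -19, -14, -20, -21, -18, -16; average -18.
E[Response|Enzyme=7] averages over only the 4 units with Enzyme=7 (Dose = 3, 4, 5, 2): Response = -19, -20, -21, -18, mean -19.5.
Difference = -18 − (-19.5) = 1.5.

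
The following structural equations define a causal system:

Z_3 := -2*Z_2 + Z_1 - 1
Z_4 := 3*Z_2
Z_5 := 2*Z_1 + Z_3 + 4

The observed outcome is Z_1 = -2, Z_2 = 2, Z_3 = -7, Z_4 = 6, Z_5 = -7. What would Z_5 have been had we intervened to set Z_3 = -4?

-4

do(Z_3=-4) replaces the equation Z_3 := -2*Z_2 + Z_1 - 1 with the constant Z_3 = -4.
Z_5 = 2*Z_1 + Z_3 + 4  [with Z_1=-2, Z_3=-4]  = -4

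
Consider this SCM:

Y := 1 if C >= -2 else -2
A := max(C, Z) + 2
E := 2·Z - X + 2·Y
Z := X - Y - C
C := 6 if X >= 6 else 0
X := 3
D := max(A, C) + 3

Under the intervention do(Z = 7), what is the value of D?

The intervention breaks the incoming arrows to Z: Z := X - Y - C no longer applies, and Z = 7.
C = 6 if X >= 6 else 0  [with X=3]  = 0
A = max(C, Z) + 2  [with C=0, Z=7]  = 9
D = max(A, C) + 3  [with A=9, C=0]  = 12

12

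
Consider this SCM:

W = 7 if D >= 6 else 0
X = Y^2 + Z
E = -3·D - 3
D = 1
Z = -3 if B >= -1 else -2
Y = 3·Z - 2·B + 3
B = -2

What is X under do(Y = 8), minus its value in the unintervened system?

63

Under do(Y=8), the mechanism Y = 3·Z - 2·B + 3 is discarded; Y is fixed at 8.
Z = -3 if B >= -1 else -2  [with B=-2]  = -2
X = Y^2 + Z  [with Y=8, Z=-2]  = 62
Without intervention: Z = -3 if B >= -1 else -2  [with B=-2]  = -2; Y = 3·Z - 2·B + 3  [with Z=-2, B=-2]  = 1; X = Y^2 + Z  [with Y=1, Z=-2]  = -1.
Change = 62 − (-1) = 63.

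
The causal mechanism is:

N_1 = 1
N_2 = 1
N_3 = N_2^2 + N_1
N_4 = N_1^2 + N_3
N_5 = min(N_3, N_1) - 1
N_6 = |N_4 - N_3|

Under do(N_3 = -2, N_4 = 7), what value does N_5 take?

-3

Setting N_3 = -2, N_4 = 7 by intervention discards those variables' equations.
N_5 = min(N_3, N_1) - 1  [with N_3=-2, N_1=1]  = -3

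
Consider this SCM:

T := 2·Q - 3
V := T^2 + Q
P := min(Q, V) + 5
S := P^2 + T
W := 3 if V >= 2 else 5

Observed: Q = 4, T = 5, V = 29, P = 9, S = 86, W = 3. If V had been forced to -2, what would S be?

14

do(V=-2) replaces the equation V := T^2 + Q with the constant V = -2.
T = 2·Q - 3  [with Q=4]  = 5
P = min(Q, V) + 5  [with Q=4, V=-2]  = 3
S = P^2 + T  [with P=3, T=5]  = 14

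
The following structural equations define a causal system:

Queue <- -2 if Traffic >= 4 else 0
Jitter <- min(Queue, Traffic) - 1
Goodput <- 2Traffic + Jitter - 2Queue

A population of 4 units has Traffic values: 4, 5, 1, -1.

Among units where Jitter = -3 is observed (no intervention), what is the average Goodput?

10

Conditioning on Jitter=-3 selects the 2 unit(s) with Traffic ∈ {4, 5}. Their Goodput values: 9, 11. Mean = 10.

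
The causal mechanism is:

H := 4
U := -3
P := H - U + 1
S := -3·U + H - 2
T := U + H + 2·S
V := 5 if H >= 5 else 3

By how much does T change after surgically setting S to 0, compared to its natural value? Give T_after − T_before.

Intervening sets S = 0 and removes its equation (S := -3·U + H - 2).
T = U + H + 2·S  [with U=-3, H=4, S=0]  = 1
Without intervention: S = -3·U + H - 2  [with U=-3, H=4]  = 11; T = U + H + 2·S  [with U=-3, H=4, S=11]  = 23.
Change = 1 − 23 = -22.

-22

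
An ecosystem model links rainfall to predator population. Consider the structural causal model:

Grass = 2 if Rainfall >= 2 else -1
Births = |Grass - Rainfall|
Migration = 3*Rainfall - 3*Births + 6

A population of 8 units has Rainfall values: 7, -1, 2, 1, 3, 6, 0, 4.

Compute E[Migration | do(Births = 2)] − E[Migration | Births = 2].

0.75

The intervention sets Births=2 in all 8 units regardless of Rainfall. Recomputing Migration per unit gives 21, -3, 6, 3, 9, 18, 0, 12; average 8.25.
Observing Births=2 restricts to units where Births's equation naturally yields 2: Rainfall ∈ {1, 4}. In that subpopulation Migration = 3, 12, mean 7.5.
Difference = 8.25 − 7.5 = 0.75.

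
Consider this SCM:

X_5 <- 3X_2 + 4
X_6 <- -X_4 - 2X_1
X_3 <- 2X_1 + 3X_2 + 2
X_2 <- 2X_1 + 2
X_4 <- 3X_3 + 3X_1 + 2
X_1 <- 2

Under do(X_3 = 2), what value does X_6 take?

The intervention breaks the incoming arrows to X_3: X_3 <- 2X_1 + 3X_2 + 2 no longer applies, and X_3 = 2.
X_4 = 3X_3 + 3X_1 + 2  [with X_3=2, X_1=2]  = 14
X_6 = -X_4 - 2X_1  [with X_4=14, X_1=2]  = -18

-18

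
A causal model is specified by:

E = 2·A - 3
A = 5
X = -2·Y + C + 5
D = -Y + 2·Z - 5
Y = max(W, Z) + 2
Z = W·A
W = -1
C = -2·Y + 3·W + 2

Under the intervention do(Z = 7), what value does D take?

The intervention breaks the incoming arrows to Z: Z = W·A no longer applies, and Z = 7.
Y = max(W, Z) + 2  [with W=-1, Z=7]  = 9
D = -Y + 2·Z - 5  [with Y=9, Z=7]  = 0

0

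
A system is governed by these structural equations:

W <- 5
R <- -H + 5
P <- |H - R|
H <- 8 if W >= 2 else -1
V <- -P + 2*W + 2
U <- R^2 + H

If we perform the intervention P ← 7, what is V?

Under do(P=7), the mechanism P <- |H - R| is discarded; P is fixed at 7.
V = -P + 2*W + 2  [with P=7, W=5]  = 5

5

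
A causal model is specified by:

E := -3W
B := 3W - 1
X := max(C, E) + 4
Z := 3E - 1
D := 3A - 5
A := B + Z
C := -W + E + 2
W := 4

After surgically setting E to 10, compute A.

40

Under do(E=10), the mechanism E := -3W is discarded; E is fixed at 10.
Z = 3E - 1  [with E=10]  = 29
B = 3W - 1  [with W=4]  = 11
A = B + Z  [with B=11, Z=29]  = 40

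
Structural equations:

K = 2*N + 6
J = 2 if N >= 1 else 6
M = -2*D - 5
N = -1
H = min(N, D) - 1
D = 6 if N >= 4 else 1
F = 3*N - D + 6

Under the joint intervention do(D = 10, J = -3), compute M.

The joint intervention fixes D = 10, J = -3, removing each variable's own equation.
M = -2*D - 5  [with D=10]  = -25

-25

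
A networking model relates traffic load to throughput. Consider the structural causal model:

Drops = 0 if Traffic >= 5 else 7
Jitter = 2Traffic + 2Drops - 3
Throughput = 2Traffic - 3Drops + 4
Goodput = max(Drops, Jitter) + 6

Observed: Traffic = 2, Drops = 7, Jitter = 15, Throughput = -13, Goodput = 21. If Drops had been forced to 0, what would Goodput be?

do(Drops=0) replaces the equation Drops = 0 if Traffic >= 5 else 7 with the constant Drops = 0.
Jitter = 2Traffic + 2Drops - 3  [with Traffic=2, Drops=0]  = 1
Goodput = max(Drops, Jitter) + 6  [with Drops=0, Jitter=1]  = 7

7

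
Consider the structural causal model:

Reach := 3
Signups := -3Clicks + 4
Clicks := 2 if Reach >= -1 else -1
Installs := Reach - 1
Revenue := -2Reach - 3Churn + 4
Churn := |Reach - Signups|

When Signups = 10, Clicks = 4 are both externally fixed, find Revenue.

-23

The joint intervention fixes Signups = 10, Clicks = 4, removing each variable's own equation.
Churn = |Reach - Signups|  [with Reach=3, Signups=10]  = 7
Revenue = -2Reach - 3Churn + 4  [with Reach=3, Churn=7]  = -23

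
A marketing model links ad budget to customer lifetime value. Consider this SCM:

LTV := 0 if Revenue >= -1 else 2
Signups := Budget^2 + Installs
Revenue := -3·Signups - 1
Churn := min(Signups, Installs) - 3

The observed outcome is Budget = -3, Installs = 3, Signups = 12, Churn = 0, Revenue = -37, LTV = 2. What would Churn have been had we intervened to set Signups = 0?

The intervention breaks the incoming arrows to Signups: Signups := Budget^2 + Installs no longer applies, and Signups = 0.
Churn = min(Signups, Installs) - 3  [with Signups=0, Installs=3]  = -3

-3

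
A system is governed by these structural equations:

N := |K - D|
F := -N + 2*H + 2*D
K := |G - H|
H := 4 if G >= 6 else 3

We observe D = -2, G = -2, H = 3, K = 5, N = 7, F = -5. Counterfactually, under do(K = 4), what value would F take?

Under do(K=4), the mechanism K := |G - H| is discarded; K is fixed at 4.
H = 4 if G >= 6 else 3  [with G=-2]  = 3
N = |K - D|  [with K=4, D=-2]  = 6
F = -N + 2*H + 2*D  [with N=6, H=3, D=-2]  = -4

-4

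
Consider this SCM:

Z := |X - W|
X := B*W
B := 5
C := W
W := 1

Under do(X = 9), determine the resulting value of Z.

8

The intervention breaks the incoming arrows to X: X := B*W no longer applies, and X = 9.
Z = |X - W|  [with X=9, W=1]  = 8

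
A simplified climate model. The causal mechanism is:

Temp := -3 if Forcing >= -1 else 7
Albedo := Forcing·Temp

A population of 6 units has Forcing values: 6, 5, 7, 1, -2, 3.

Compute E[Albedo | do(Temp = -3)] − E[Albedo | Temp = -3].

3.2

do(Temp=-3) breaks Temp's dependence on Forcing. With Temp=-3 fixed, Albedo across the units is -18, -15, -21, -3, 6, -9, mean -10.
Observing Temp=-3 restricts to units where Temp's equation naturally yields -3: Forcing ∈ {6, 5, 7, 1, 3}. In that subpopulation Albedo = -18, -15, -21, -3, -9, mean -13.2.
Difference = -10 − (-13.2) = 3.2.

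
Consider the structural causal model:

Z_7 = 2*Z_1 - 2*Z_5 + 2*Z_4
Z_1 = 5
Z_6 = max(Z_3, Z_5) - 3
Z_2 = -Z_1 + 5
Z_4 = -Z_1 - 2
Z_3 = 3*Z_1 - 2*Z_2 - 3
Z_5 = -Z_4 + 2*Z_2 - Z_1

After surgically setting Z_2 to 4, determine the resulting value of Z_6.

Under do(Z_2=4), the mechanism Z_2 = -Z_1 + 5 is discarded; Z_2 is fixed at 4.
Z_3 = 3*Z_1 - 2*Z_2 - 3  [with Z_1=5, Z_2=4]  = 4
Z_4 = -Z_1 - 2  [with Z_1=5]  = -7
Z_5 = -Z_4 + 2*Z_2 - Z_1  [with Z_4=-7, Z_2=4, Z_1=5]  = 10
Z_6 = max(Z_3, Z_5) - 3  [with Z_3=4, Z_5=10]  = 7

7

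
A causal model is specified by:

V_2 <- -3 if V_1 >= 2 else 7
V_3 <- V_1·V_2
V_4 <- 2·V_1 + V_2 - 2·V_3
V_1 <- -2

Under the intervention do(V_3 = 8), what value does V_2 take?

7

Under do(V_3=8), the mechanism V_3 <- V_1·V_2 is discarded; V_3 is fixed at 8.
Since V_2 is not a descendant of the intervened variable, it is unaffected.
V_2 = -3 if V_1 >= 2 else 7  [with V_1=-2]  = 7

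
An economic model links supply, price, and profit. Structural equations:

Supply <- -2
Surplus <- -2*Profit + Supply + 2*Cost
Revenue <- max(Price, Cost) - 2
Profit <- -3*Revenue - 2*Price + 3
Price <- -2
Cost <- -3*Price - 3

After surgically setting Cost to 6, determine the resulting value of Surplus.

20

The intervention breaks the incoming arrows to Cost: Cost <- -3*Price - 3 no longer applies, and Cost = 6.
Revenue = max(Price, Cost) - 2  [with Price=-2, Cost=6]  = 4
Profit = -3*Revenue - 2*Price + 3  [with Revenue=4, Price=-2]  = -5
Surplus = -2*Profit + Supply + 2*Cost  [with Profit=-5, Supply=-2, Cost=6]  = 20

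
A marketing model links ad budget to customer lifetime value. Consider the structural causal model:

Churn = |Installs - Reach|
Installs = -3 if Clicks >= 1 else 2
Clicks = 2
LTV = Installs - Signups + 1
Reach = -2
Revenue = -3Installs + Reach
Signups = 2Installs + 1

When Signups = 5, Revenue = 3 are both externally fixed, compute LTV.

-7

Setting Signups = 5, Revenue = 3 by intervention discards those variables' equations.
Installs = -3 if Clicks >= 1 else 2  [with Clicks=2]  = -3
LTV = Installs - Signups + 1  [with Installs=-3, Signups=5]  = -7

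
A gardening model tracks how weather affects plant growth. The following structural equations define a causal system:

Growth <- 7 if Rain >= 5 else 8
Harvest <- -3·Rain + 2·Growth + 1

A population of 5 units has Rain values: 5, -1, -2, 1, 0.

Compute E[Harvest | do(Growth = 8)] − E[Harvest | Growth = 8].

do(Growth=8) breaks Growth's dependence on Rain. With Growth=8 fixed, Harvest across the units is 2, 20, 23, 14, 17, mean 15.2.
Conditioning on Growth=8 selects the 4 unit(s) with Rain ∈ {-1, -2, 1, 0}. Their Harvest values: 20, 23, 14, 17. Mean = 18.5.
Difference = 15.2 − 18.5 = -3.3.

-3.3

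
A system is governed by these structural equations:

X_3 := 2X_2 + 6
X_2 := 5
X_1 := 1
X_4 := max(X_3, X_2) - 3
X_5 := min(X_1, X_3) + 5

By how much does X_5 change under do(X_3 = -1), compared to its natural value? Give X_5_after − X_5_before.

do(X_3=-1) replaces the equation X_3 := 2X_2 + 6 with the constant X_3 = -1.
X_5 = min(X_1, X_3) + 5  [with X_1=1, X_3=-1]  = 4
Without intervention: X_3 = 2X_2 + 6  [with X_2=5]  = 16; X_5 = min(X_1, X_3) + 5  [with X_1=1, X_3=16]  = 6.
Change = 4 − 6 = -2.

-2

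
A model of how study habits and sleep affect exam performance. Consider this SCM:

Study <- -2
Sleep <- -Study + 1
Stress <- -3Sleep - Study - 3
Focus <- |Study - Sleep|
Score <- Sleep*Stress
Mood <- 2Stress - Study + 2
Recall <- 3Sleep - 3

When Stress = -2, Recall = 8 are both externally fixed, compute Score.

-6

Setting Stress = -2, Recall = 8 by intervention discards those variables' equations.
Sleep = -Study + 1  [with Study=-2]  = 3
Score = Sleep*Stress  [with Sleep=3, Stress=-2]  = -6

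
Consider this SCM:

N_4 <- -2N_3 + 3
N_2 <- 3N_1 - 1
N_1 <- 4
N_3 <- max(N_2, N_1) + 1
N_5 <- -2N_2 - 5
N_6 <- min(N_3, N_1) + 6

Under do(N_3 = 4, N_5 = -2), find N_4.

The joint intervention fixes N_3 = 4, N_5 = -2, removing each variable's own equation.
N_4 = -2N_3 + 3  [with N_3=4]  = -5

-5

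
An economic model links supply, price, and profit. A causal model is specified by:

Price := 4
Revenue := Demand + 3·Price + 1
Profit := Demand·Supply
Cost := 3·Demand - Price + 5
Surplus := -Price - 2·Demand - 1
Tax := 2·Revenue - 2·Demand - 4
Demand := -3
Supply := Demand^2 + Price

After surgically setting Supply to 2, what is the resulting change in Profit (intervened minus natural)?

The intervention breaks the incoming arrows to Supply: Supply := Demand^2 + Price no longer applies, and Supply = 2.
Profit = Demand·Supply  [with Demand=-3, Supply=2]  = -6
Without intervention: Supply = Demand^2 + Price  [with Demand=-3, Price=4]  = 13; Profit = Demand·Supply  [with Demand=-3, Supply=13]  = -39.
Change = -6 − (-39) = 33.

33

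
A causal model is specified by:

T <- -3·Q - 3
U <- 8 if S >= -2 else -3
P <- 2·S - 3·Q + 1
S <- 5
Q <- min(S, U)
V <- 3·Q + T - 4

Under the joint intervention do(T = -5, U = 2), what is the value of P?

5

Setting T = -5, U = 2 by intervention discards those variables' equations.
Q = min(S, U)  [with S=5, U=2]  = 2
P = 2·S - 3·Q + 1  [with S=5, Q=2]  = 5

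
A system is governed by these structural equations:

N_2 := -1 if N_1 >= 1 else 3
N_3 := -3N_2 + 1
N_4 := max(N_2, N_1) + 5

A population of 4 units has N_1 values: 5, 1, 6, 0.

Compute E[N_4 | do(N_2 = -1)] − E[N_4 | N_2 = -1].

-1

Every unit gets N_2=-1 under the intervention. N_4 values become 10, 6, 11, 5; E[N_4|do(N_2=-1)] = 8.
Observing N_2=-1 restricts to units where N_2's equation naturally yields -1: N_1 ∈ {5, 1, 6}. In that subpopulation N_4 = 10, 6, 11, mean 9.
Difference = 8 − 9 = -1.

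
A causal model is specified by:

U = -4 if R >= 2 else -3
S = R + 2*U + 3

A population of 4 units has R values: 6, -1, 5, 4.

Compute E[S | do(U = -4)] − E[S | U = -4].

Under do(U=-4), U's equation is replaced by U=-4 for every unit. Per-unit S: 1, -6, 0, -1. Mean = -1.5.
Observing U=-4 restricts to units where U's equation naturally yields -4: R ∈ {6, 5, 4}. In that subpopulation S = 1, 0, -1, mean 0.
Difference = -1.5 − 0 = -1.5.

-1.5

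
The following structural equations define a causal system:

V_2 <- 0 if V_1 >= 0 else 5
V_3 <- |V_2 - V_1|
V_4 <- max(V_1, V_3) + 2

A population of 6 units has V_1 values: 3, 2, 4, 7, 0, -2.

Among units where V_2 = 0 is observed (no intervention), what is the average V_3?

3.2

E[V_3|V_2=0] averages over only the 5 units with V_2=0 (V_1 = 3, 2, 4, 7, 0): V_3 = 3, 2, 4, 7, 0, mean 3.2.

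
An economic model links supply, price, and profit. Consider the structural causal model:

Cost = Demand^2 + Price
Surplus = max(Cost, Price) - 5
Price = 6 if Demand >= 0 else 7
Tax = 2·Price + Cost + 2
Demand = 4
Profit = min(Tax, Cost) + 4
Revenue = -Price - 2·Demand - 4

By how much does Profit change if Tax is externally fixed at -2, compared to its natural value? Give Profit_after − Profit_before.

The intervention breaks the incoming arrows to Tax: Tax = 2·Price + Cost + 2 no longer applies, and Tax = -2.
Price = 6 if Demand >= 0 else 7  [with Demand=4]  = 6
Cost = Demand^2 + Price  [with Demand=4, Price=6]  = 22
Profit = min(Tax, Cost) + 4  [with Tax=-2, Cost=22]  = 2
Without intervention: Price = 6 if Demand >= 0 else 7  [with Demand=4]  = 6; Cost = Demand^2 + Price  [with Demand=4, Price=6]  = 22; Tax = 2·Price + Cost + 2  [with Price=6, Cost=22]  = 36; Profit = min(Tax, Cost) + 4  [with Tax=36, Cost=22]  = 26.
Change = 2 − 26 = -24.

-24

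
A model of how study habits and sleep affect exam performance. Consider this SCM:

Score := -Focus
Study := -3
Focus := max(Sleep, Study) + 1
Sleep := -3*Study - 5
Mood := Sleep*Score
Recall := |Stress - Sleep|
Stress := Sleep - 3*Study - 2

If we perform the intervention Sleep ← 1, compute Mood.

Under do(Sleep=1), the mechanism Sleep := -3*Study - 5 is discarded; Sleep is fixed at 1.
Focus = max(Sleep, Study) + 1  [with Sleep=1, Study=-3]  = 2
Score = -Focus  [with Focus=2]  = -2
Mood = Sleep*Score  [with Sleep=1, Score=-2]  = -2

-2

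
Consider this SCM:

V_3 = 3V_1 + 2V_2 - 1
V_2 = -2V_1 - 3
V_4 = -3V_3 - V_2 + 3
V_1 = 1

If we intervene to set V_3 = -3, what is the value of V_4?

The intervention breaks the incoming arrows to V_3: V_3 = 3V_1 + 2V_2 - 1 no longer applies, and V_3 = -3.
V_2 = -2V_1 - 3  [with V_1=1]  = -5
V_4 = -3V_3 - V_2 + 3  [with V_3=-3, V_2=-5]  = 17

17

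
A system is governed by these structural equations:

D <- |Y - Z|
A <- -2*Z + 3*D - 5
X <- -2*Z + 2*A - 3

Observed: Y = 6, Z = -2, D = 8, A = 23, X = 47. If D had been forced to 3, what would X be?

17

do(D=3) replaces the equation D <- |Y - Z| with the constant D = 3.
A = -2*Z + 3*D - 5  [with Z=-2, D=3]  = 8
X = -2*Z + 2*A - 3  [with Z=-2, A=8]  = 17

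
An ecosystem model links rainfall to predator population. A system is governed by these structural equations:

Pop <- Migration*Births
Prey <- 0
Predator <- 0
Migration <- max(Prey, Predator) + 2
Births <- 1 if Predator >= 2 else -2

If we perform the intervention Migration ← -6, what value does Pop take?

12

Intervening sets Migration = -6 and removes its equation (Migration <- max(Prey, Predator) + 2).
Births = 1 if Predator >= 2 else -2  [with Predator=0]  = -2
Pop = Migration*Births  [with Migration=-6, Births=-2]  = 12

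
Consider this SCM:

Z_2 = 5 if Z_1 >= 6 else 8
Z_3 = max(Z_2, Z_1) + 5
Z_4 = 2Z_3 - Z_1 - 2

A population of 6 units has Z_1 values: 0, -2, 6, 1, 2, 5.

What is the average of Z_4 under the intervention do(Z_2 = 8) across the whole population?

22

Under do(Z_2=8), Z_2's equation is replaced by Z_2=8 for every unit. Per-unit Z_4: 24, 26, 18, 23, 22, 19. Mean = 22.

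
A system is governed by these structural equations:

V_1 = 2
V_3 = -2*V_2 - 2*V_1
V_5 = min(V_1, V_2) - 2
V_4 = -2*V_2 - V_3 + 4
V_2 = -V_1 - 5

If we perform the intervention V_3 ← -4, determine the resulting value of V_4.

22

The intervention breaks the incoming arrows to V_3: V_3 = -2*V_2 - 2*V_1 no longer applies, and V_3 = -4.
V_2 = -V_1 - 5  [with V_1=2]  = -7
V_4 = -2*V_2 - V_3 + 4  [with V_2=-7, V_3=-4]  = 22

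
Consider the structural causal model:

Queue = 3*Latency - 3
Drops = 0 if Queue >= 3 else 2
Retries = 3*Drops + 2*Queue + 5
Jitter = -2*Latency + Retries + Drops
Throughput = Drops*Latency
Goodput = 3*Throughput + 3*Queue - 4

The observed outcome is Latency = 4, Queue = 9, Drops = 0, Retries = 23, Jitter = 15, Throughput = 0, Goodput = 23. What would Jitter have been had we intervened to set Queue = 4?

5

do(Queue=4) replaces the equation Queue = 3*Latency - 3 with the constant Queue = 4.
Drops = 0 if Queue >= 3 else 2  [with Queue=4]  = 0
Retries = 3*Drops + 2*Queue + 5  [with Drops=0, Queue=4]  = 13
Jitter = -2*Latency + Retries + Drops  [with Latency=4, Retries=13, Drops=0]  = 5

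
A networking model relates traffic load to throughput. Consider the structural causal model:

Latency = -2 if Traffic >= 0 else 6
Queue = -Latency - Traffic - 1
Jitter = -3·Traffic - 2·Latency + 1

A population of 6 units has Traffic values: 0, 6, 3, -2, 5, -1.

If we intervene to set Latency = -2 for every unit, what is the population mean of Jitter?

-0.5

Every unit gets Latency=-2 under the intervention. Jitter values become 5, -13, -4, 11, -10, 8; E[Jitter|do(Latency=-2)] = -0.5.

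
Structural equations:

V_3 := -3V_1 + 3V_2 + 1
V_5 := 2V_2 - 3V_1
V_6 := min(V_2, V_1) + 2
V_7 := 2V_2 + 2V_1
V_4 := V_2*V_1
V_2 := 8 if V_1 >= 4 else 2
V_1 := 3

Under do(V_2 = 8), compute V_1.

3

Under do(V_2=8), the mechanism V_2 := 8 if V_1 >= 4 else 2 is discarded; V_2 is fixed at 8.
V_1 is not downstream of the intervention, so its value is determined by the original equations.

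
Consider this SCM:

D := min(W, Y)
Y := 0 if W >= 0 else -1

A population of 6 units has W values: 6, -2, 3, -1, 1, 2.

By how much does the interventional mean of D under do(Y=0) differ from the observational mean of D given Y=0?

Under do(Y=0), Y's equation is replaced by Y=0 for every unit. Per-unit D: 0, -2, 0, -1, 0, 0. Mean = -0.5.
Observing Y=0 restricts to units where Y's equation naturally yields 0: W ∈ {6, 3, 1, 2}. In that subpopulation D = 0, 0, 0, 0, mean 0.
Difference = -0.5 − 0 = -0.5.

-0.5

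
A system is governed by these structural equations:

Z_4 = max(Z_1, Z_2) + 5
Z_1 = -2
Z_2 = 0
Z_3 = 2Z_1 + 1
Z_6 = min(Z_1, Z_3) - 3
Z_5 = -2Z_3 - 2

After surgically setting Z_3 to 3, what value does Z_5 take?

do(Z_3=3) replaces the equation Z_3 = 2Z_1 + 1 with the constant Z_3 = 3.
Z_5 = -2Z_3 - 2  [with Z_3=3]  = -8

-8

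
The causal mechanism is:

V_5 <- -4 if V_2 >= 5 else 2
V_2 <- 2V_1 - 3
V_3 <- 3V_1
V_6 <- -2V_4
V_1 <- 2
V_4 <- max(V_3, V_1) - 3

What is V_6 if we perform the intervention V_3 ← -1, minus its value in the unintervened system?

8

The intervention breaks the incoming arrows to V_3: V_3 <- 3V_1 no longer applies, and V_3 = -1.
V_4 = max(V_3, V_1) - 3  [with V_3=-1, V_1=2]  = -1
V_6 = -2V_4  [with V_4=-1]  = 2
Without intervention: V_3 = 3V_1  [with V_1=2]  = 6; V_4 = max(V_3, V_1) - 3  [with V_3=6, V_1=2]  = 3; V_6 = -2V_4  [with V_4=3]  = -6.
Change = 2 − (-6) = 8.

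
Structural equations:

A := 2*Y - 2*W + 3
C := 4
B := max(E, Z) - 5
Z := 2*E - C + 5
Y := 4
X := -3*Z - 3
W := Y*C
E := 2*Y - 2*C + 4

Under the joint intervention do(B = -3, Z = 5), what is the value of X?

-18

Setting B = -3, Z = 5 by intervention discards those variables' equations.
X = -3*Z - 3  [with Z=5]  = -18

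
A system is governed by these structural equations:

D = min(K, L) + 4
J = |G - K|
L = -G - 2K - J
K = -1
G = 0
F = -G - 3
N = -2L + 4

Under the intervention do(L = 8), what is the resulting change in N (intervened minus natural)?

-14

The intervention breaks the incoming arrows to L: L = -G - 2K - J no longer applies, and L = 8.
N = -2L + 4  [with L=8]  = -12
Without intervention: J = |G - K|  [with G=0, K=-1]  = 1; L = -G - 2K - J  [with G=0, K=-1, J=1]  = 1; N = -2L + 4  [with L=1]  = 2.
Change = -12 − 2 = -14.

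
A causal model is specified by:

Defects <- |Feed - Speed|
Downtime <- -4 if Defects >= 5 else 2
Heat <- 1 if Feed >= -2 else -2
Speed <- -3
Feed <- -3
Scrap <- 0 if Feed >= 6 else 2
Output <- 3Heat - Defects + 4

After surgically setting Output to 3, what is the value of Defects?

do(Output=3) replaces the equation Output <- 3Heat - Defects + 4 with the constant Output = 3.
No directed path runs from Output to Defects, so Defects keeps its natural value.
Defects = |Feed - Speed|  [with Feed=-3, Speed=-3]  = 0

0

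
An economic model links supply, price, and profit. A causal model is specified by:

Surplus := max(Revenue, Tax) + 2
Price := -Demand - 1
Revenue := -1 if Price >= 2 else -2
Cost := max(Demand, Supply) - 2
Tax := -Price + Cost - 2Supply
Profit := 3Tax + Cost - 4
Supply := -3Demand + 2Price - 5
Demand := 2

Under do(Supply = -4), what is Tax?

The intervention breaks the incoming arrows to Supply: Supply := -3Demand + 2Price - 5 no longer applies, and Supply = -4.
Price = -Demand - 1  [with Demand=2]  = -3
Cost = max(Demand, Supply) - 2  [with Demand=2, Supply=-4]  = 0
Tax = -Price + Cost - 2Supply  [with Price=-3, Cost=0, Supply=-4]  = 11

11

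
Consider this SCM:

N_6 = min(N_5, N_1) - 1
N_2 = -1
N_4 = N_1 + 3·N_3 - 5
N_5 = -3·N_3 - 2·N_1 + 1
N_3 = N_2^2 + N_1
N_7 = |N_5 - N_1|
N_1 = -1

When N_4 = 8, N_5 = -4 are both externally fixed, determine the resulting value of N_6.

-5

The joint intervention fixes N_4 = 8, N_5 = -4, removing each variable's own equation.
N_6 = min(N_5, N_1) - 1  [with N_5=-4, N_1=-1]  = -5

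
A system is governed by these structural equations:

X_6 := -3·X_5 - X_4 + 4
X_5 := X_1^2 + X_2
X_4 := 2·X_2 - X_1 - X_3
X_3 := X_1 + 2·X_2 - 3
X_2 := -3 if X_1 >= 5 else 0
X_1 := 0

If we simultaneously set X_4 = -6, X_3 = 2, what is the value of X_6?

10

The joint intervention fixes X_4 = -6, X_3 = 2, removing each variable's own equation.
X_2 = -3 if X_1 >= 5 else 0  [with X_1=0]  = 0
X_5 = X_1^2 + X_2  [with X_1=0, X_2=0]  = 0
X_6 = -3·X_5 - X_4 + 4  [with X_5=0, X_4=-6]  = 10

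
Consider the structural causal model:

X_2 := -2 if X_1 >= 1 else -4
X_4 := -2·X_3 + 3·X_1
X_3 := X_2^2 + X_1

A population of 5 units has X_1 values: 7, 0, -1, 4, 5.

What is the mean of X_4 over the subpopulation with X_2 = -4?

-32.5

Conditioning on X_2=-4 selects the 2 unit(s) with X_1 ∈ {0, -1}. Their X_4 values: -32, -33. Mean = -32.5.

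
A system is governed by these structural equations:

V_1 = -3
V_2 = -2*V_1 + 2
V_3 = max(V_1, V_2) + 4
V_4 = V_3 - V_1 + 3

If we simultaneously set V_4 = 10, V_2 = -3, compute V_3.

1

Setting V_4 = 10, V_2 = -3 by intervention discards those variables' equations.
V_3 = max(V_1, V_2) + 4  [with V_1=-3, V_2=-3]  = 1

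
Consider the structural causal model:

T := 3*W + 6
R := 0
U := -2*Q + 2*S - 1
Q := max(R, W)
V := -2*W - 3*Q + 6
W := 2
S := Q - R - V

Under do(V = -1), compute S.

3

Intervening sets V = -1 and removes its equation (V := -2*W - 3*Q + 6).
Q = max(R, W)  [with R=0, W=2]  = 2
S = Q - R - V  [with Q=2, R=0, V=-1]  = 3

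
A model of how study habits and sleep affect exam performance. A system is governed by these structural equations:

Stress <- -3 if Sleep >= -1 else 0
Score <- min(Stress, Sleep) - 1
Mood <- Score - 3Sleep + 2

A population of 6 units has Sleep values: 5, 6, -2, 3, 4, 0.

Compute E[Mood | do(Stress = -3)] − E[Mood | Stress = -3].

2.8

do(Stress=-3) breaks Stress's dependence on Sleep. With Stress=-3 fixed, Mood across the units is -17, -20, 4, -11, -14, -2, mean -10.
Observing Stress=-3 restricts to units where Stress's equation naturally yields -3: Sleep ∈ {5, 6, 3, 4, 0}. In that subpopulation Mood = -17, -20, -11, -14, -2, mean -12.8.
Difference = -10 − (-12.8) = 2.8.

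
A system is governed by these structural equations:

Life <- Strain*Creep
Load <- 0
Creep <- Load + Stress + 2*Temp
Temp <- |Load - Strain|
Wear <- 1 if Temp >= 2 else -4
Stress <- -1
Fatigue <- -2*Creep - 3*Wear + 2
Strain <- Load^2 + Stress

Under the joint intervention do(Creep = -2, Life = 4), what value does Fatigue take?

18

Setting Creep = -2, Life = 4 by intervention discards those variables' equations.
Strain = Load^2 + Stress  [with Load=0, Stress=-1]  = -1
Temp = |Load - Strain|  [with Load=0, Strain=-1]  = 1
Wear = 1 if Temp >= 2 else -4  [with Temp=1]  = -4
Fatigue = -2*Creep - 3*Wear + 2  [with Creep=-2, Wear=-4]  = 18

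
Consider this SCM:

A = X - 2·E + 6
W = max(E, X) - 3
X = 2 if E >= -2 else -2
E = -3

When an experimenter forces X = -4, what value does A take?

8

The intervention breaks the incoming arrows to X: X = 2 if E >= -2 else -2 no longer applies, and X = -4.
A = X - 2·E + 6  [with X=-4, E=-3]  = 8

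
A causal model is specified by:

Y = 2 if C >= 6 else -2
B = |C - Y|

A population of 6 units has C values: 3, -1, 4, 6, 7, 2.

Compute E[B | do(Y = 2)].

2.5

Every unit gets Y=2 under the intervention. B values become 1, 3, 2, 4, 5, 0; E[B|do(Y=2)] = 2.5.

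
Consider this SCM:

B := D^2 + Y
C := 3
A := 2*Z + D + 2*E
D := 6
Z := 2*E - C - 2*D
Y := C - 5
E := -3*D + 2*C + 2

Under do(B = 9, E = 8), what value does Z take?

1

The joint intervention fixes B = 9, E = 8, removing each variable's own equation.
Z = 2*E - C - 2*D  [with E=8, C=3, D=6]  = 1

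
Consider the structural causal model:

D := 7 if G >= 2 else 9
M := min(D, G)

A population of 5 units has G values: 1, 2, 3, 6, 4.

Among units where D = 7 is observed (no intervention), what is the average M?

Conditioning on D=7 selects the 4 unit(s) with G ∈ {2, 3, 6, 4}. Their M values: 2, 3, 6, 4. Mean = 3.75.

3.75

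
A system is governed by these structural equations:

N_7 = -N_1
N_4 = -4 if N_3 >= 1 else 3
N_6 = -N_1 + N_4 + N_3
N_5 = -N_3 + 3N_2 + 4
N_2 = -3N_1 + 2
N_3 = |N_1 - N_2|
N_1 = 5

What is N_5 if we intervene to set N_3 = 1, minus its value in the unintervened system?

17

do(N_3=1) replaces the equation N_3 = |N_1 - N_2| with the constant N_3 = 1.
N_2 = -3N_1 + 2  [with N_1=5]  = -13
N_5 = -N_3 + 3N_2 + 4  [with N_3=1, N_2=-13]  = -36
Without intervention: N_2 = -3N_1 + 2  [with N_1=5]  = -13; N_3 = |N_1 - N_2|  [with N_1=5, N_2=-13]  = 18; N_5 = -N_3 + 3N_2 + 4  [with N_3=18, N_2=-13]  = -53.
Change = -36 − (-53) = 17.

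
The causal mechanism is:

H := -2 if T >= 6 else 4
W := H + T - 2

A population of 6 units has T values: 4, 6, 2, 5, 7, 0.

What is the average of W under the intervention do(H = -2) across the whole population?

0

do(H=-2) breaks H's dependence on T. With H=-2 fixed, W across the units is 0, 2, -2, 1, 3, -4, mean 0.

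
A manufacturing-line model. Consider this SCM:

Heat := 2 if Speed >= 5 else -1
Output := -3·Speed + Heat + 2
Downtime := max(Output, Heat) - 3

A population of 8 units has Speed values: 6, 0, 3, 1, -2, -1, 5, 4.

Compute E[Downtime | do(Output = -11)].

Every unit gets Output=-11 under the intervention. Downtime values become -1, -4, -4, -4, -4, -4, -1, -4; E[Downtime|do(Output=-11)] = -3.25.

-3.25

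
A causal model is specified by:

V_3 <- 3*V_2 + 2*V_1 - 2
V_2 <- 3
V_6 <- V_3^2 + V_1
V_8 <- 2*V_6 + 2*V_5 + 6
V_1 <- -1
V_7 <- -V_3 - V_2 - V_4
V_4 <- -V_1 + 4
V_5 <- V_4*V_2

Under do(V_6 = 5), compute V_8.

Intervening sets V_6 = 5 and removes its equation (V_6 <- V_3^2 + V_1).
V_4 = -V_1 + 4  [with V_1=-1]  = 5
V_5 = V_4*V_2  [with V_4=5, V_2=3]  = 15
V_8 = 2*V_6 + 2*V_5 + 6  [with V_6=5, V_5=15]  = 46

46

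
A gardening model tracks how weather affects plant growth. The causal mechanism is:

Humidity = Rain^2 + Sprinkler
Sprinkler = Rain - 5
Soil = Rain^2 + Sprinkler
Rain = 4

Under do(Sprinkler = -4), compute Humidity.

12

Under do(Sprinkler=-4), the mechanism Sprinkler = Rain - 5 is discarded; Sprinkler is fixed at -4.
Humidity = Rain^2 + Sprinkler  [with Rain=4, Sprinkler=-4]  = 12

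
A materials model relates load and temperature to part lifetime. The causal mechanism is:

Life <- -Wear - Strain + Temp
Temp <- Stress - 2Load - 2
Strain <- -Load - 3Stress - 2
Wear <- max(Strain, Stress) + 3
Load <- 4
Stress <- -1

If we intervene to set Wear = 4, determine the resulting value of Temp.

-11

The intervention breaks the incoming arrows to Wear: Wear <- max(Strain, Stress) + 3 no longer applies, and Wear = 4.
Since Temp is not a descendant of the intervened variable, it is unaffected.
Temp = Stress - 2Load - 2  [with Stress=-1, Load=4]  = -11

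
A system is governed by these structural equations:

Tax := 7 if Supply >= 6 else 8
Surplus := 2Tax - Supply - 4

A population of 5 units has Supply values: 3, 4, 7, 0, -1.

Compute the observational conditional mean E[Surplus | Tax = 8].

10.5

E[Surplus|Tax=8] averages over only the 4 units with Tax=8 (Supply = 3, 4, 0, -1): Surplus = 9, 8, 12, 13, mean 10.5.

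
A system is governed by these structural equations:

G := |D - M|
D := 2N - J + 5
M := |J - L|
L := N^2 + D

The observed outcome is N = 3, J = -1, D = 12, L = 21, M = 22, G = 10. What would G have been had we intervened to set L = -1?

12

Under do(L=-1), the mechanism L := N^2 + D is discarded; L is fixed at -1.
D = 2N - J + 5  [with N=3, J=-1]  = 12
M = |J - L|  [with J=-1, L=-1]  = 0
G = |D - M|  [with D=12, M=0]  = 12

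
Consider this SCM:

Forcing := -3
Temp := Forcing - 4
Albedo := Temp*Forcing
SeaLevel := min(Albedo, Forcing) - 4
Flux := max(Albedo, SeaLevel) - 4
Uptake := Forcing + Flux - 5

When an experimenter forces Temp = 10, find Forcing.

-3

Under do(Temp=10), the mechanism Temp := Forcing - 4 is discarded; Temp is fixed at 10.
Forcing is not downstream of the intervention, so its value is determined by the original equations.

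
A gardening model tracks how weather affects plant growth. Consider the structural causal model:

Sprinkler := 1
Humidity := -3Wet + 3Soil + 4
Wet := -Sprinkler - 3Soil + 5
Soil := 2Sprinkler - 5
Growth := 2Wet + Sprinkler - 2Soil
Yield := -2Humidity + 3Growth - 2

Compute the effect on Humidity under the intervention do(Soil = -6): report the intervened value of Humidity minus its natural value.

-36

do(Soil=-6) replaces the equation Soil := 2Sprinkler - 5 with the constant Soil = -6.
Wet = -Sprinkler - 3Soil + 5  [with Sprinkler=1, Soil=-6]  = 22
Humidity = -3Wet + 3Soil + 4  [with Wet=22, Soil=-6]  = -80
Without intervention: Soil = 2Sprinkler - 5  [with Sprinkler=1]  = -3; Wet = -Sprinkler - 3Soil + 5  [with Sprinkler=1, Soil=-3]  = 13; Humidity = -3Wet + 3Soil + 4  [with Wet=13, Soil=-3]  = -44.
Change = -80 − (-44) = -36.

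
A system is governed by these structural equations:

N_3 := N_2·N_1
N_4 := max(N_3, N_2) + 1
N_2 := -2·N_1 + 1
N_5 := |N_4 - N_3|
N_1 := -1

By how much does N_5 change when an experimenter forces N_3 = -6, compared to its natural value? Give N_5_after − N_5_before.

3

do(N_3=-6) replaces the equation N_3 := N_2·N_1 with the constant N_3 = -6.
N_2 = -2·N_1 + 1  [with N_1=-1]  = 3
N_4 = max(N_3, N_2) + 1  [with N_3=-6, N_2=3]  = 4
N_5 = |N_4 - N_3|  [with N_4=4, N_3=-6]  = 10
Without intervention: N_2 = -2·N_1 + 1  [with N_1=-1]  = 3; N_3 = N_2·N_1  [with N_2=3, N_1=-1]  = -3; N_4 = max(N_3, N_2) + 1  [with N_3=-3, N_2=3]  = 4; N_5 = |N_4 - N_3|  [with N_4=4, N_3=-3]  = 7.
Change = 10 − 7 = 3.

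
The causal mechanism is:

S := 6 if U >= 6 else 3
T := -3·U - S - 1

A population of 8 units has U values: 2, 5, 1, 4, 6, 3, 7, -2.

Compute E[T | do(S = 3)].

Every unit gets S=3 under the intervention. T values become -10, -19, -7, -16, -22, -13, -25, 2; E[T|do(S=3)] = -13.75.

-13.75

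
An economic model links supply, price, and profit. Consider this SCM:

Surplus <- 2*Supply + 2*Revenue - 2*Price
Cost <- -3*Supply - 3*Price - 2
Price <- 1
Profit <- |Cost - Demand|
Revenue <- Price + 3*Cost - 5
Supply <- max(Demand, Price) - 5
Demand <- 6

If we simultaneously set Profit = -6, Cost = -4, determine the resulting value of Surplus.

-32

Under do(Profit = -6, Cost = -4), each intervened variable's structural equation is replaced by its fixed value.
Supply = max(Demand, Price) - 5  [with Demand=6, Price=1]  = 1
Revenue = Price + 3*Cost - 5  [with Price=1, Cost=-4]  = -16
Surplus = 2*Supply + 2*Revenue - 2*Price  [with Supply=1, Revenue=-16, Price=1]  = -32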